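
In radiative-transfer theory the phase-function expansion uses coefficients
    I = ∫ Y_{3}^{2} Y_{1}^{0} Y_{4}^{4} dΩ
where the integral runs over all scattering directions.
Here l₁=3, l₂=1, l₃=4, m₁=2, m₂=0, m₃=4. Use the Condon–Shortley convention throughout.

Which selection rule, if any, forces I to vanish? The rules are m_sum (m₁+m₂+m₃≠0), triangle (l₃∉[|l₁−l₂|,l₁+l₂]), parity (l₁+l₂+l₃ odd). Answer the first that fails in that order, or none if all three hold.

azimuthal sum: 2 + 0 + 4 = 6  ✗
2 ≤ 4 ≤ 4 (triangle on l)
L = 3 + 1 + 4 = 8 (even)

m_sum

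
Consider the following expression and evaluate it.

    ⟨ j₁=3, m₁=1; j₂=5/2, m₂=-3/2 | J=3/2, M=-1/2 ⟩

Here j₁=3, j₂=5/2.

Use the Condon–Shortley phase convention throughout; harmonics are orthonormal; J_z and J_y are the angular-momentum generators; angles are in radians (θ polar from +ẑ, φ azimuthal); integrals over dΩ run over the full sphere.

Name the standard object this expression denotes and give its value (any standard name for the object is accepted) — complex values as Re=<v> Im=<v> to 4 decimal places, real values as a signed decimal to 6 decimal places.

Clebsch–Gordan coefficient, −√(7/30) ≈ -0.483046

This is a Clebsch–Gordan (vector-coupling) coefficient.
triangle: 4!·2!·1!/8! = 48/40320
(j±m)!: 4!·2!·1!·4!·1!·2! = 2304
prefactor² = (2J+1)·Δ·N² = 384/35
  k=0: +1/(0!·4!·2!·1!·0!·0!) = 1/48
  k=1: −1/(1!·3!·1!·0!·1!·1!) = -1/6
Σ = -7/48  ⇒  CG² = 384/35·(-7/48)² = 7/30
CG = −√(7/30) = -0.483046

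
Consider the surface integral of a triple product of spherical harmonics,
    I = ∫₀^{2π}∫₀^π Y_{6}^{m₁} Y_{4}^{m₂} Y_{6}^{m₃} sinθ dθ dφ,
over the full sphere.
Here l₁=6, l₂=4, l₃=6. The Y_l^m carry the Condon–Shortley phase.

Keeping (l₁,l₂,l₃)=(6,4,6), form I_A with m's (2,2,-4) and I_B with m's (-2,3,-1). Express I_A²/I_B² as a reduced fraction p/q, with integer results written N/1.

Same 6,4,6: normalisation and zero-m 3j drop out of the ratio.
A: Δ: 4! 8! 4! / 17! → 1/15315300; sum: t=2:+1/138240 t=3:−1/181440 t=4:+1/3870720 = 23/11612160; 3j²(6 4 6; 2 2 -4) = Δ·Π!·Σ² = 529/204204  (sign +1)
B: Δ: 4! 8! 4! / 17! → 1/15315300; sum: t=3:−1/103680 t=4:+1/82944 = 1/414720; 3j²(6 4 6; -2 3 -1) = Δ·Π!·Σ² = 49/43758  (sign -1)
I_A²/I_B² = (529/204204)/(49/43758) = 1587/686

1587/686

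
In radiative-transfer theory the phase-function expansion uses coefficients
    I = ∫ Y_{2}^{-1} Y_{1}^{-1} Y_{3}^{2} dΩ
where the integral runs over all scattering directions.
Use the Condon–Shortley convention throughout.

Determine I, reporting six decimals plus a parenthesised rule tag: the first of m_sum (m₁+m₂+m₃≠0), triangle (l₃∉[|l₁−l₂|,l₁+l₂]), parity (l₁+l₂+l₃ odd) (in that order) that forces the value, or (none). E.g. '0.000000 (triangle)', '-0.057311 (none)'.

Rules hold: Σm=0, L=6 even, 1≤3≤3.
N = 5·3·7 = 105
Δ = 0!·4!·2!/7! = 1/105
Racah Σ t=0..0: t=0:+1/4 = 1/4
⇒ 3j(2 1 3; 0 0 0)² = 3/35, sgn -1
Racah Σ t=0..0: t=0:+1/12 = 1/12
⇒ 3j(2 1 3; -1 -1 2)² = 2/21, sgn -1
4πI² = N·(3j₀)²·(3jₘ)² = 6/7
I = +1·√(0.857143/4π) = 0.26116903
No selection rule forces the value: the integral is nonzero (none).

0.261169 (none)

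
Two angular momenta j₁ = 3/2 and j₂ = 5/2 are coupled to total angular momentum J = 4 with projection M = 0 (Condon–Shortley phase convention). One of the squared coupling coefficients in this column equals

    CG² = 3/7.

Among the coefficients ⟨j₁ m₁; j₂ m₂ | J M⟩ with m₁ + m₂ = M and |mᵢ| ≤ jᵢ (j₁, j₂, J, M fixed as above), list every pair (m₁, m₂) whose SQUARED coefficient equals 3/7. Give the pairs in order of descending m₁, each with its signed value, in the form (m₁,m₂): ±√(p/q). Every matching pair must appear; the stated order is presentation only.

Admissible pairs with m₁+m₂ = M = 0: (-3/2,3/2), (-1/2,1/2), (1/2,-1/2), (3/2,-3/2)
  (m₁,m₂)=(3/2,-3/2): CG² = 1/14, CG = +√(1/14)
  (m₁,m₂)=(1/2,-1/2): CG² = 3/7, CG = +√(3/7)   ← matches the target
  (m₁,m₂)=(-1/2,1/2): CG² = 3/7, CG = +√(3/7)   ← matches the target
  (m₁,m₂)=(-3/2,3/2): CG² = 1/14, CG = +√(1/14)
Pairs with CG² = 3/7: (1/2,-1/2): +√(3/7); (-1/2,1/2): +√(3/7)

(1/2,-1/2): +√(3/7); (-1/2,1/2): +√(3/7)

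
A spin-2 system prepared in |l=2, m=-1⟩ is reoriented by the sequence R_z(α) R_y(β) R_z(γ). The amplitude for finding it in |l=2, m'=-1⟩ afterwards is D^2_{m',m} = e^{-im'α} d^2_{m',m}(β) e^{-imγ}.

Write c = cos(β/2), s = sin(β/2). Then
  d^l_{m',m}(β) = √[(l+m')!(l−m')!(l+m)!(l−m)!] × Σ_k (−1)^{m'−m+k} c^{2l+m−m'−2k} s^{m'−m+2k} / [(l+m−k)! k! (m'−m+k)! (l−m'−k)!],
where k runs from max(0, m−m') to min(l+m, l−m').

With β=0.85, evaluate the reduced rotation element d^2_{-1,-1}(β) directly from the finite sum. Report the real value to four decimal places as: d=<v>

d^2_{-1,-1}(β=0.8500) via the finite sum:
Half-angle: c=0.911039, s=0.412321. N=√(1·6·1·6)=6.000000
The bounds max(0,m−m')=0 and min(l+m,l−m')=1 give 2 terms
  k=0: (−1)^0·6.0000/(6)·0.9110^4·0.4123^0 = +0.688886
  k=1: (−1)^1·6.0000/(2)·0.9110^2·0.4123^2 = -0.423317
d^2_{-1,-1}(0.8500) = +0.688886 -0.423317 = +0.265569

d=0.2656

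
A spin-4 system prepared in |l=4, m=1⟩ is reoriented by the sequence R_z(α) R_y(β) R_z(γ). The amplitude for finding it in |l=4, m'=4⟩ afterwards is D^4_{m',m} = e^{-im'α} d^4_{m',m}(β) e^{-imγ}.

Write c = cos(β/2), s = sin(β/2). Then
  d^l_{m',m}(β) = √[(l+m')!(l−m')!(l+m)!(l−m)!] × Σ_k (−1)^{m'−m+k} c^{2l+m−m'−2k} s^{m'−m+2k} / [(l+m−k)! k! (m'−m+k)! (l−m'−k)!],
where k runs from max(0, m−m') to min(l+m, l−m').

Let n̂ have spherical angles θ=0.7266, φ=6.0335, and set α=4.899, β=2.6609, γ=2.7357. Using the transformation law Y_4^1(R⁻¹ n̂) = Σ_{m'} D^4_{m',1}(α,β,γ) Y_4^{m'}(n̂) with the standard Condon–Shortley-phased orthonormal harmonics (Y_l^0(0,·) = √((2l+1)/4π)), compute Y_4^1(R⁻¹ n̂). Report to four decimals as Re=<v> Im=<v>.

Re=-0.2000 Im=0.0812

Need the full column D^4_{m',1} for m'=−4..4 at α=4.8990, β=2.6609, γ=2.7357.
cos(β/2)=0.238039, sin(β/2)=0.971256
d^4_{-4,1}: single k=5 term ⇒ +0.087238;  D = -0.035449-0.079711i
d^4_{-3,1}: k∈[4..5] ⇒ +0.037796 -0.377544 = -0.339748;  D = -0.279430+0.193256i
d^4_{-2,1}: k∈[3..5] ⇒ +0.009903 -0.247297 +0.823416 = +0.586022;  D = +0.416975+0.411768i
d^4_{-1,1}: k∈[2..5] ⇒ +0.001716 -0.085713 +0.713491 -0.791896 = -0.162402;  D = +0.090692-0.134720i
d^4_{0,1}: k∈[1..4] ⇒ +0.000188 -0.018789 +0.312808 -0.867956 = -0.573749;  D = +0.527132+0.226539i
d^4_{1,1}: k∈[0..3] ⇒ +0.000010 -0.002574 +0.085713 -0.475661 = -0.392512;  D = -0.085382+0.383113i
d^4_{2,1}: k∈[0..2] ⇒ -0.000178 +0.014854 -0.164864 = -0.150189;  D = -0.150109-0.004906i
d^4_{3,1}: k∈[0..1] ⇒ +0.001362 -0.037796 = -0.036434;  D = -0.005587-0.036003i
d^4_{4,1}: single k=0 term ⇒ -0.005240;  D = +0.004939-0.001750i
Y_4^{m'}(θ=0.7266,φ=6.0335) and Σ D·Y over m':
  (-0.0354-0.0797i)·(+0.0467+0.0725i)  (-0.2794+0.1933i)·(+0.2009+0.1868i)  (+0.4170+0.4118i)·(+0.3772+0.2058i)  (+0.0907-0.1347i)·(+0.2073+0.0529i)  (+0.5271+0.2265i)·(-0.3000+0.0000i)  (-0.0854+0.3831i)·(-0.2073+0.0529i)  (-0.1501-0.0049i)·(+0.3772-0.2058i)  (-0.0056-0.0360i)·(-0.2009+0.1868i)  (+0.0049-0.0018i)·(+0.0467-0.0725i)
Y_4^1(R⁻¹ n̂) = -0.200014+0.081243i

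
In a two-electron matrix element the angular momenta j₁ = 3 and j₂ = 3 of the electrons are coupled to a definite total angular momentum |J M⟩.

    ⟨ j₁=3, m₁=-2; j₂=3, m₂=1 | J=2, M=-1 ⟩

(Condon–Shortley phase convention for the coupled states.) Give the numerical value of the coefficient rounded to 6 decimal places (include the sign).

√[5·4!2!2!/9! · 1!5!4!2!1!3!] = √(320/7)
  +(−1)^3/∏(3,1,2,1,0,1)! = -1/12  (running -1/12)
  +(−1)^4/∏(4,0,1,0,1,2)! = 1/48  (running -1/16)
⟨..|..⟩ = √(320/7)·(-1/16) = -0.422577

−√(5/28) = -0.422577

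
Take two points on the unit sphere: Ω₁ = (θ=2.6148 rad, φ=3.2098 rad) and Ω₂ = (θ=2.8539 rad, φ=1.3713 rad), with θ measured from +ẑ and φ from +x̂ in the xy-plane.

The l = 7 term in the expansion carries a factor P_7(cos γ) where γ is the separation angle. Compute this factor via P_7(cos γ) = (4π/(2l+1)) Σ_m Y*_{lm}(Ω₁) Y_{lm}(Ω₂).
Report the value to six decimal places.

Addition theorem: P_7(cos γ) = (4π/15) Σ_m Y*_{lm}(Ω₁) Y_{lm}(Ω₂), m = −7…7:
  m=-7: (-0.003606, -0.001866) × (-0.000073, 0.000013) = (0.000000, 0.000000)  (running Σ = (0.000000, 0.000000))
  m=-6: (-0.023963, -0.010394) × (0.000342, 0.000872) = (0.000001, -0.000024)  (running Σ = (0.000001, -0.000024))
  m=-5: (-0.096796, -0.034353) × (0.006210, -0.004009) = (-0.000739, 0.000175)  (running Σ = (-0.000738, 0.000150))
  m=-4: (-0.262063, -0.073327) × (-0.028511, -0.029238) = (0.005328, 0.009753)  (running Σ = (0.004590, 0.009903))
  m=-3: (-0.461547, -0.095783) × (-0.090008, 0.131992) = (0.054186, -0.052299)  (running Σ = (0.058776, -0.042396))
  m=-2: (-0.428408, -0.058806) × (0.386845, 0.163096) = (-0.156136, -0.092621)  (running Σ = (-0.097361, -0.135017))
  m=-1: (0.048769, 0.003332) × (0.122583, -0.606290) = (0.007998, -0.029160)  (running Σ = (-0.089363, -0.164177))
  m=0: (0.447096, -0.000000) × (-0.146432, 0.000000) = (-0.065469, 0.000000)  (running Σ = (-0.154832, -0.164177))
  m=1: (-0.048769, 0.003332) × (-0.122583, -0.606290) = (0.007998, 0.029160)  (running Σ = (-0.146834, -0.135017))
  m=2: (-0.428408, 0.058806) × (0.386845, -0.163096) = (-0.156136, 0.092621)  (running Σ = (-0.302970, -0.042396))
  m=3: (0.461547, -0.095783) × (0.090008, 0.131992) = (0.054186, 0.052299)  (running Σ = (-0.248784, 0.009903))
  m=4: (-0.262063, 0.073327) × (-0.028511, 0.029238) = (0.005328, -0.009753)  (running Σ = (-0.243457, 0.000150))
  m=5: (0.096796, -0.034353) × (-0.006210, -0.004009) = (-0.000739, -0.000175)  (running Σ = (-0.244196, -0.000024))
  m=6: (-0.023963, 0.010394) × (0.000342, -0.000872) = (0.000001, 0.000024)  (running Σ = (-0.244195, 0.000000))
  m=7: (0.003606, -0.001866) × (0.000073, 0.000013) = (0.000000, -0.000000)  (running Σ = (-0.244194, 0.000000))
Total Σ_m = (-0.244194, 0.000000). Multiply by 0.837758: (-0.204576, 0.000000). P_7(cos γ) = -0.204576

-0.204576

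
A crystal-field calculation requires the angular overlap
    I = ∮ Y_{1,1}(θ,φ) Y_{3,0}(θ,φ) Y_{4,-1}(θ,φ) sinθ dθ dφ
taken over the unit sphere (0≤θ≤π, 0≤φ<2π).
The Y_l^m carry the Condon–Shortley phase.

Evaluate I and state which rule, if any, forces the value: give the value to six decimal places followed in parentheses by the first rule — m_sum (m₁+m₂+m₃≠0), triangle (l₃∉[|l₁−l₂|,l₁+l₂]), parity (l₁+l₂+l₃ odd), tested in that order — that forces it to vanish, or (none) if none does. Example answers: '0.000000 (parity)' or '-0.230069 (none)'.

Checks pass: Σm=0; 8 even; l₃=4∈[2,4].
(2·1+1)(2·3+1)(2·4+1) = 189
Δ: 0! 2! 6! / 9! → 1/252
sum: t=0:+1/36 = 1/36
3j²(1 3 4; 0 0 0) = Δ·Π!·Σ² = 4/63  (sign +1)
sum: t=0:+1/72 = 1/72
3j²(1 3 4; 1 0 -1) = Δ·Π!·Σ² = 5/126  (sign -1)
combine: 4πI² = 189·4/63·5/126 = 10/21
take √, sign -1: I = -0.19466390
No selection rule forces the value: the integral is nonzero (none).

-0.194664 (none)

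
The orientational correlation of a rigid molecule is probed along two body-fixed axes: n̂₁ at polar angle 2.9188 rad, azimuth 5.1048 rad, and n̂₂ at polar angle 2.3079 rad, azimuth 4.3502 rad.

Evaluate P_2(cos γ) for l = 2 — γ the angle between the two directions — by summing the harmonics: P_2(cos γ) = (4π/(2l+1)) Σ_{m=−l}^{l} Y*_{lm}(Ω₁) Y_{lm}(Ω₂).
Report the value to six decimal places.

Term-by-term m-sum for l=2 (normalisation 4π/5 = 2.513274):
  m=-2: Y*=-0.01334 - 0.01333j  Y=-0.15859 - 0.14033j  product 0.00025 + 0.00399j
  m=-1: Y*=-0.06366 + 0.15382j  Y=0.13623 - 0.35953j  product 0.04663 + 0.04384j
  m=+0: Y*=0.58459 + 0.00000j  Y=0.11207 + 0.00000j  product 0.06552 + 0.00000j
  m=+1: Y*=0.06366 + 0.15382j  Y=-0.13623 - 0.35953j  product 0.04663 - 0.04384j
  m=+2: Y*=-0.01334 + 0.01333j  Y=-0.15859 + 0.14033j  product 0.00025 - 0.00399j
Accumulated sum 0.15927 - 0.00000j; after 4π/(2l+1) scaling, 0.40029 - 0.00000j ⇒ P_2 = 0.400293

0.400293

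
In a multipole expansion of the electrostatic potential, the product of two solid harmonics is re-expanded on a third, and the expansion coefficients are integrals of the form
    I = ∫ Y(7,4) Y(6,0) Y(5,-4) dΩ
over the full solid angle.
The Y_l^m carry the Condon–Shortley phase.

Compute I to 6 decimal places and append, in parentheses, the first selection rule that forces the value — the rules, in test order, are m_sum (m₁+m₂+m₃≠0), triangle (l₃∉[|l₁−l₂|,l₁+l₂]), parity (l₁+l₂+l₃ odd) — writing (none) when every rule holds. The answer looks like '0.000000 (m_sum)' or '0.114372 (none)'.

Checks pass: Σm=0; 18 even; l₃=5∈[1,13].
(2·7+1)(2·6+1)(2·5+1) = 2145
Δ: 8! 6! 4! / 19! → 1/174594420
sum: t=2:+1/4147200 t=3:−1/207360 t=4:+1/82944 t=5:−1/207360 t=6:+1/4147200 = 1/345600
3j²(7 6 5; 0 0 0) = Δ·Π!·Σ² = 420/46189  (sign -1)
sum: t=2:+1/4147200 t=3:−1/3110400 = -1/12441600
3j²(7 6 5; 4 0 -4) = Δ·Π!·Σ² = 7/4199  (sign +1)
combine: 4πI² = 2145·420/46189·7/4199 = 44100/1356277
take √, sign -1: I = -0.05086747
No selection rule forces the value: the integral is nonzero (none).

-0.050867 (none)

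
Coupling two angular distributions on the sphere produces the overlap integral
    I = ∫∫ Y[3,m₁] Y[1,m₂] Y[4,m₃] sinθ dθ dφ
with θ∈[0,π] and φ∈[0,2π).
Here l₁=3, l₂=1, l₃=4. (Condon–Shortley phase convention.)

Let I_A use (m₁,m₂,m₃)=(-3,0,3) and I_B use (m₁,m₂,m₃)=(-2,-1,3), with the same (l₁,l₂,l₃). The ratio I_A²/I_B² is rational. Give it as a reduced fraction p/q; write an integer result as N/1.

1/3

Same 3,1,4: normalisation and zero-m 3j drop out of the ratio.
A: Δ: 0! 6! 2! / 9! → 1/252; sum: t=0:+1/720 = 1/720; 3j²(3 1 4; -3 0 3) = Δ·Π!·Σ² = 1/36  (sign -1)
B: Δ: 0! 6! 2! / 9! → 1/252; sum: t=0:+1/240 = 1/240; 3j²(3 1 4; -2 -1 3) = Δ·Π!·Σ² = 1/12  (sign -1)
I_A²/I_B² = (1/36)/(1/12) = 1/3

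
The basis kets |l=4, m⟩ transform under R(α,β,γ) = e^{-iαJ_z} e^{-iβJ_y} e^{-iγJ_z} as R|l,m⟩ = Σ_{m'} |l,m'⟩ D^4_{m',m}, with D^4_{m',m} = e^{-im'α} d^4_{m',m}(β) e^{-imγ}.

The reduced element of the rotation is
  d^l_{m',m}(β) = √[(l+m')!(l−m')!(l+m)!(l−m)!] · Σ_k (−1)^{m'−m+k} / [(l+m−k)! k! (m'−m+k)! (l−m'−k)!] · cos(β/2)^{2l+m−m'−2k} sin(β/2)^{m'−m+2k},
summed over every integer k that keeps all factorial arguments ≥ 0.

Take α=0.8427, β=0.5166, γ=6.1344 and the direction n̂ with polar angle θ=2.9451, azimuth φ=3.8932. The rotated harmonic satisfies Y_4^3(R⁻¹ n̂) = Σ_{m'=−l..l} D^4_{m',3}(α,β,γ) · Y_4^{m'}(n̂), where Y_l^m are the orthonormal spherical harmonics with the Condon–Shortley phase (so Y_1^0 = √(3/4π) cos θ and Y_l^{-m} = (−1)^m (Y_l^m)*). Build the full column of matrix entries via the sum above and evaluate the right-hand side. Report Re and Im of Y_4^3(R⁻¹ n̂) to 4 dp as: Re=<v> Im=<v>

Re=0.0306 Im=0.0216

Need the full column D^4_{m',3} for m'=−4..4 at α=0.8427, β=0.5166, γ=6.1344.
cos(β/2)=0.966826, sin(β/2)=0.255437
d^4_{-4,3}: single k=7 term ⇒ +0.000194;  D = -0.000151-0.000121i
d^4_{-3,3}: k∈[6..7] ⇒ +0.001818 -0.000018 = +0.001799;  D = -0.001774+0.000299i
d^4_{-2,3}: k∈[5..6] ⇒ +0.011032 -0.000257 = +0.010775;  D = -0.005732+0.009124i
d^4_{-1,3}: k∈[4..5] ⇒ +0.049210 -0.002061 = +0.047149;  D = +0.013109+0.045290i
d^4_{0,3}: k∈[3..4] ⇒ +0.166593 -0.011629 = +0.154965;  D = +0.139782+0.066895i
d^4_{1,3}: k∈[2..3] ⇒ +0.422988 -0.049210 = +0.373778;  D = +0.344802-0.144297i
d^4_{2,3}: k∈[1..2] ⇒ +0.754719 -0.158044 = +0.596675;  D = +0.194337-0.564140i
d^4_{3,3}: k∈[0..1] ⇒ +0.763458 -0.373040 = +0.390418;  D = -0.190916-0.340554i
d^4_{4,3}: single k=0 term ⇒ -0.570514;  D = +0.557116+0.122915i
Y_4^{m'}(θ=2.9451,φ=3.8932) and Σ D·Y over m':
  (-0.0002-0.0001i)·(-0.0006-0.0001i)  (-0.0018+0.0003i)·(-0.0058-0.0071i)  (-0.0057+0.0091i)·(+0.0049-0.0729i)  (+0.0131+0.0453i)·(+0.2471-0.2309i)  (+0.1398+0.0669i)·(+0.6904+0.0000i)  (+0.3448-0.1443i)·(-0.2471-0.2309i)  (+0.1943-0.5641i)·(+0.0049+0.0729i)  (-0.1909-0.3406i)·(+0.0058-0.0071i)  (+0.5571+0.1229i)·(-0.0006+0.0001i)
Y_4^3(R⁻¹ n̂) = +0.030568+0.021598i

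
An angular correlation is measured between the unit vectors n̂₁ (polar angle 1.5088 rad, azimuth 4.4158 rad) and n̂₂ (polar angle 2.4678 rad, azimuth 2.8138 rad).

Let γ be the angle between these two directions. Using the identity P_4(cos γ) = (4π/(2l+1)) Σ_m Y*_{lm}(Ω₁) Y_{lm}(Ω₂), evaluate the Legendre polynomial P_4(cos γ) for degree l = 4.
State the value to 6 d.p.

0.357831

Expand P_4 via completeness: Σ_{m} conj(Y_{4,m}) at Ω₁ times Y_{4,m} at Ω₂ —
  m=-4: Y*=(0.164696, -0.407088)  Y=(0.017219, 0.064826)  product (0.029226, 0.003667)
  m=-3: Y*=(0.059903, 0.048544)  Y=(0.131684, 0.197776)  product (-0.001712, 0.018240)
  m=-2: Y*=(0.268887, -0.181275)  Y=(0.338078, 0.260000)  product (0.138036, 0.008626)
  m=-1: Y*=(0.025420, 0.083180)  Y=(0.278401, 0.094673)  product (-0.000798, 0.025564)
  m=+0: Y*=(0.305229, -0.000000)  Y=(-0.239904, 0.000000)  product (-0.073226, 0.000000)
  m=+1: Y*=(-0.025420, 0.083180)  Y=(-0.278401, 0.094673)  product (-0.000798, -0.025564)
  m=+2: Y*=(0.268887, 0.181275)  Y=(0.338078, -0.260000)  product (0.138036, -0.008626)
  m=+3: Y*=(-0.059903, 0.048544)  Y=(-0.131684, 0.197776)  product (-0.001712, -0.018240)
  m=+4: Y*=(0.164696, 0.407088)  Y=(0.017219, -0.064826)  product (0.029226, -0.003667)
Total Σ_m = (0.256278, 0.000000). Multiply by 1.396263: (0.357831, 0.000000). P_4(cos γ) = 0.357831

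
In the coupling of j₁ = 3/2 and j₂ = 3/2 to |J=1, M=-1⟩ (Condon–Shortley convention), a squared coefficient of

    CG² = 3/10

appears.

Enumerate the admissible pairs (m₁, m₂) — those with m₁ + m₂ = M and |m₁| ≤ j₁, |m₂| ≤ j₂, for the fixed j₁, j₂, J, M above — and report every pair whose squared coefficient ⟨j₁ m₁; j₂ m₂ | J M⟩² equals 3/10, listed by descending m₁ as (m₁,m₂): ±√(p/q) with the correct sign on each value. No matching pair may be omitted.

(1/2,-3/2): +√(3/10); (-3/2,1/2): +√(3/10)

Admissible pairs with m₁+m₂ = M = -1: (-3/2,1/2), (-1/2,-1/2), (1/2,-3/2)
  (m₁,m₂)=(1/2,-3/2): CG² = 3/10, CG = +√(3/10)   ← matches the target
  (m₁,m₂)=(-1/2,-1/2): CG² = 2/5, CG = −√(2/5)
  (m₁,m₂)=(-3/2,1/2): CG² = 3/10, CG = +√(3/10)   ← matches the target
Pairs with CG² = 3/10: (1/2,-3/2): +√(3/10); (-3/2,1/2): +√(3/10)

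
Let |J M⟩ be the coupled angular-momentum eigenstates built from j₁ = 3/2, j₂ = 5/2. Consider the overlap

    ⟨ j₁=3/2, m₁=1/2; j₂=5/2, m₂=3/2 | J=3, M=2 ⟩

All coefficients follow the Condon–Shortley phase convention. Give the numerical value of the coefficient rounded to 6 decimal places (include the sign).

−√(1/12) ≈ -0.288675

√[7·1!2!4!/8! · 2!1!4!1!5!1!] = √(48)
  +(−1)^0/∏(0,1,1,4,1,0)! = 1/24  (running 1/24)
  +(−1)^1/∏(1,0,0,3,2,1)! = -1/12  (running -1/24)
⟨..|..⟩ = √(48)·(-1/24) = -0.288675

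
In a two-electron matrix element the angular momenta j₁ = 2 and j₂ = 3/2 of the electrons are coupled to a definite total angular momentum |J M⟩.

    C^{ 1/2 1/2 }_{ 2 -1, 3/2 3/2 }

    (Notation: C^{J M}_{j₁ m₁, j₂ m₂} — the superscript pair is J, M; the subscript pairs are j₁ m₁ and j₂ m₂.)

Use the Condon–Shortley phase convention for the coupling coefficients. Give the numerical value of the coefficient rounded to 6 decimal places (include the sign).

triangle: 3!×1!×0!/5! = 6/120
(j±m)!: 1!×3!×3!×0!×1!×0! = 36
prefactor² = (2J+1)×Δ×N² = 18/5
  k=3: −1/(3!×0!×0!×0!×1!×0!) = -1/6
Σ = -1/6  ⇒  CG² = 18/5×(-1/6)² = 1/10
CG = −√(1/10) = -0.316228

-0.316228  (= −√(1/10))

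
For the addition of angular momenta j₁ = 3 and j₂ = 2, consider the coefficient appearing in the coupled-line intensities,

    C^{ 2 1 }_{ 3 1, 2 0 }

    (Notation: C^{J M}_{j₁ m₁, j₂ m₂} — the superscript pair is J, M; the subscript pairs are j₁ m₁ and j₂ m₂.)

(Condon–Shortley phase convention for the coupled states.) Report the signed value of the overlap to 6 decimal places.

−√(1/7) ≈ -0.377964

√[5·3!3!1!/8! · 4!2!2!2!3!1!] = √(36/7)
  +(−1)^1/∏(1,2,1,1,2,0)! = -1/4  (running -1/4)
  +(−1)^2/∏(2,1,0,0,3,1)! = 1/12  (running -1/6)
⟨..|..⟩ = √(36/7)·(-1/6) = -0.377964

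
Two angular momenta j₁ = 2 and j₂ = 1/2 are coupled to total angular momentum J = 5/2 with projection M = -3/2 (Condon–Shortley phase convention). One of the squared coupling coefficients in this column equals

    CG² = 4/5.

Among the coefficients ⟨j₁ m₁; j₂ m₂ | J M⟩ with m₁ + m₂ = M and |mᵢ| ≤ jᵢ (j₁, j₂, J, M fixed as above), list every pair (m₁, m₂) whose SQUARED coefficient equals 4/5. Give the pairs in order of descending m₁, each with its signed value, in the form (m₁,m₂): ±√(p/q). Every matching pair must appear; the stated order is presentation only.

(-1,-1/2): +√(4/5)

Admissible pairs with m₁+m₂ = M = -3/2: (-2,1/2), (-1,-1/2)
  (m₁,m₂)=(-1,-1/2): CG² = 4/5, CG = +√(4/5)   ← matches the target
  (m₁,m₂)=(-2,1/2): CG² = 1/5, CG = +√(1/5)
Pairs with CG² = 4/5: (-1,-1/2): +√(4/5)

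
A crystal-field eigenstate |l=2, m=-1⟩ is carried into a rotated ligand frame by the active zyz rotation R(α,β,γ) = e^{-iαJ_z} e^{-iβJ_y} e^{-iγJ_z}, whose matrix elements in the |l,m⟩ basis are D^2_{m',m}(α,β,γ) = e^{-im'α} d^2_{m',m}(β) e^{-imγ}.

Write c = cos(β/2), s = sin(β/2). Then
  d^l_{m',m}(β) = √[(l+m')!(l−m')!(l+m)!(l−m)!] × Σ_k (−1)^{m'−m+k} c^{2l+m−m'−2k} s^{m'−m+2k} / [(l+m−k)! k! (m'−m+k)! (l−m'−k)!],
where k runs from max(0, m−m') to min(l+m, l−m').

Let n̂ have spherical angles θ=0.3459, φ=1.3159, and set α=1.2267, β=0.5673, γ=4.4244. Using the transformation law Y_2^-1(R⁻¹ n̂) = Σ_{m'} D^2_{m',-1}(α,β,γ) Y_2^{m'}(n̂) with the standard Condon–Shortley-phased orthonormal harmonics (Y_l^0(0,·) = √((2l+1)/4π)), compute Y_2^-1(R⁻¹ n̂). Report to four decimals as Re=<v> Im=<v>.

Need the full column D^2_{m',-1} for m'=−2..2 at α=1.2267, β=0.5673, γ=4.4244.
cos(β/2)=0.960040, sin(β/2)=0.279862
d^2_{-2,-1}: single k=1 term ⇒ +0.495270;  D = +0.410264+0.277445i
d^2_{-1,-1}: k∈[0..1] ⇒ +0.849489 -0.216564 = +0.632925;  D = +0.510642-0.373950i
d^2_{0,-1}: k∈[0..1] ⇒ -0.606579 +0.051546 = -0.555033;  D = +0.157643+0.532175i
d^2_{1,-1}: k∈[0..1] ⇒ +0.216564 -0.006134 = +0.210430;  D = -0.210099-0.011800i
d^2_{2,-1}: single k=0 term ⇒ -0.042087;  D = +0.016397-0.038762i
Y_2^{m'}(θ=0.3459,φ=1.3159) and Σ D·Y over m':
  (+0.4103+0.2774i)·(-0.0388-0.0217i)  (+0.5106-0.3740i)·(+0.0621-0.2385i)  (+0.1576+0.5322i)·(+0.5220+0.0000i)  (-0.2101-0.0118i)·(-0.0621-0.2385i)  (+0.0164-0.0388i)·(-0.0388+0.0217i)
Y_2^-1(R⁻¹ n̂) = +0.025407+0.165855i

Re=0.0254 Im=0.1659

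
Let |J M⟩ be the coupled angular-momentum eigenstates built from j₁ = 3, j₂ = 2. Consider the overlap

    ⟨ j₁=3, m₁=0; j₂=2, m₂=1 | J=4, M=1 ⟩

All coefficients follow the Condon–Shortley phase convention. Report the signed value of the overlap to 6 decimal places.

-0.462910  (= −√(3/14))

triangle: 1!×5!×3!/10! = 720/3628800
(j±m)!: 3!×3!×3!×1!×5!×3! = 155520
prefactor² = (2J+1)×Δ×N² = 1944/7
  k=0: +1/(0!×1!×3!×3!×2!×0!) = 1/72
  k=1: −1/(1!×0!×2!×2!×3!×1!) = -1/24
Σ = -1/36  ⇒  CG² = 1944/7×(-1/36)² = 3/14
CG = −√(3/14) = -0.462910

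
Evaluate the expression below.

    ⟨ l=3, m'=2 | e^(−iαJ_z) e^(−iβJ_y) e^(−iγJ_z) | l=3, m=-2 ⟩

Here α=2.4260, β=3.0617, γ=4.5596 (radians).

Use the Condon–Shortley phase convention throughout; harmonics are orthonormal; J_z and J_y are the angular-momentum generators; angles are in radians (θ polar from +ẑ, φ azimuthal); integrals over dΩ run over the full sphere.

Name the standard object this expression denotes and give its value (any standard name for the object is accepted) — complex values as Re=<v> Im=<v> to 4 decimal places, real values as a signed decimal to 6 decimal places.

Wigner D-matrix element, Re=0.4251 Im=0.8910

This is a Wigner D-matrix element — the rotation-matrix element ⟨l m'| R(α,β,γ) |l m⟩ in the angular-momentum basis.
First d^3_{2,-2}(β=3.0617), then the phase factors e^{-i(2)α} and e^{-i(-2)γ}:
With c≡cos(β/2)=0.039936 and s≡sin(β/2)=0.999202, N=[120·1·1·120]^{1/2}=120.000000
The bounds max(0,m−m')=0 and min(l+m,l−m')=1 give 2 terms
  k=0: (−1)^4·120.0000/(24)·0.0399^2·0.9992^4 = +0.007949
  k=1: (−1)^5·120.0000/(120)·0.0399^0·0.9992^6 = -0.995223
d^3_{2,-2}(3.0617) = +0.007949 -0.995223 = -0.987274
D = (+0.139158+0.990270i)·(-0.987274)·(-0.953673+0.300844i) = +0.425148+0.891044i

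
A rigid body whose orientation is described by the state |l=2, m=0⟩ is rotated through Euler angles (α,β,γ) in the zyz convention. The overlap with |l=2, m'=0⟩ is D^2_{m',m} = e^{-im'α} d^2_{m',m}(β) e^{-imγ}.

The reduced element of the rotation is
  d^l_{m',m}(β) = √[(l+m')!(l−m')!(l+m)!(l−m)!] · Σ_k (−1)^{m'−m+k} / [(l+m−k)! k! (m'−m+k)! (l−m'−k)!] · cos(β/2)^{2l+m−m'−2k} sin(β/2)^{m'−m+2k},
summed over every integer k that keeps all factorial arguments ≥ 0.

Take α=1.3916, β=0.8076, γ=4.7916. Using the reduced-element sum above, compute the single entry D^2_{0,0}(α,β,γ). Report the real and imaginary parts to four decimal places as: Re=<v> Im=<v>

First d^2_{0,0}(β=0.8076), then the phase factors e^{-i(0)α} and e^{-i(0)γ}:
With c≡cos(β/2)=0.919575 and s≡sin(β/2)=0.392916, N=[2·2·2·2]^{1/2}=4.000000
The bounds max(0,m−m')=0 and min(l+m,l−m')=2 give 3 terms
  k=0: (−1)^0·4.0000/(4)·0.9196^4·0.3929^0 = +0.715069
  k=1: (−1)^1·4.0000/(1)·0.9196^2·0.3929^2 = -0.522195
  k=2: (−1)^2·4.0000/(4)·0.9196^0·0.3929^4 = +0.023834
d^2_{0,0}(0.8076) = +0.715069 -0.522195 +0.023834 = +0.216708
Phases: e^{-i·(0)·1.3916}=+1.000000+0.000000i, e^{-i·(0)·4.7916}=+1.000000+0.000000i ⇒ D=+0.216708+0.000000i

Re=0.2167 Im=0.0000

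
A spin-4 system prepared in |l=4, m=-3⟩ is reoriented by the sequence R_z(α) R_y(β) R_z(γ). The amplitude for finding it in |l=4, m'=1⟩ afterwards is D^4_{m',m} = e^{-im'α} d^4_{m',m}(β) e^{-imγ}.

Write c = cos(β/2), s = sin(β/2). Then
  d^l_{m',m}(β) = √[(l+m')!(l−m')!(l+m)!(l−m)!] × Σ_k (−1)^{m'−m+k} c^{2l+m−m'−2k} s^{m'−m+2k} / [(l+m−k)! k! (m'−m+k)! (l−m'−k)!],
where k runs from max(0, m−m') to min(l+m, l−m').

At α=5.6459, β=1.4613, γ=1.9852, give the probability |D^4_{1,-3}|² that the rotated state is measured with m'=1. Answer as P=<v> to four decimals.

P=0.1750

D^4_{1,-3}(5.6459,1.4613,1.9852) = e^{-i·1·5.6459}·d^4_{1,-3}(1.4613)·e^{-i·-3·1.9852}. Compute d first:
Half-angle: c=0.744741, s=0.667354. N=√(120·6·1·5040)=1904.940944
Admissible k: 0..1 (factorial args all ≥0)
  k=0: (−1)^4·1904.9409/(144)·0.7447^4·0.6674^4 = +0.807169
  k=1: (−1)^5·1904.9409/(240)·0.7447^2·0.6674^6 = -0.388882
d^4_{1,-3}(1.4613) = +0.807169 -0.388882 = +0.418287
|D^4_{1,-3}|² = |d^4_{1,-3}(β)|² = (+0.418287)² = 0.174964 (the z-rotation phases have unit modulus)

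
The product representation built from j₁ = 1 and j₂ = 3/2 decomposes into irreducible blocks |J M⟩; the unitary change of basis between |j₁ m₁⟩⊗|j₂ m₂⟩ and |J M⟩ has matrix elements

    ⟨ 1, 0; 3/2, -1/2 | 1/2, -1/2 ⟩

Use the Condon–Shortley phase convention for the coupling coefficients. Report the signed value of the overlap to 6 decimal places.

-0.577350

√[2·2!0!1!/4! · 1!1!1!2!0!1!] = √(1/3)
  +(−1)^1/∏(1,1,0,0,0,1)! = -1  (running -1)
⟨..|..⟩ = √(1/3)·(-1) = -0.577350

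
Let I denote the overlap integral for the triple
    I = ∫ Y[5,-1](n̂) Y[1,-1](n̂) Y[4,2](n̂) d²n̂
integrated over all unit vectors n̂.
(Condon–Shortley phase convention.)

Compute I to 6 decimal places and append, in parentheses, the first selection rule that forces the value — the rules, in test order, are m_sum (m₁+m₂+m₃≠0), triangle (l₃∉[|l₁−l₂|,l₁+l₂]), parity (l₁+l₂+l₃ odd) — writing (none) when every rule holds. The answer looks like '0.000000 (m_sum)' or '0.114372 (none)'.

-0.120286 (none)

Rules hold: Σm=0, L=10 even, 4≤4≤6.
N = 11·3·9 = 297
Δ = 2!·8!·0!/11! = 1/495
Racah Σ t=1..1: t=1:−1/576 = -1/576
⇒ 3j(5 1 4; 0 0 0)² = 5/99, sgn -1
Racah Σ t=0..0: t=0:+1/2880 = 1/2880
⇒ 3j(5 1 4; -1 -1 2)² = 2/165, sgn +1
4πI² = N·(3j₀)²·(3jₘ)² = 2/11
I = -1·√(0.181818/4π) = -0.12028562
No selection rule forces the value: the integral is nonzero (none).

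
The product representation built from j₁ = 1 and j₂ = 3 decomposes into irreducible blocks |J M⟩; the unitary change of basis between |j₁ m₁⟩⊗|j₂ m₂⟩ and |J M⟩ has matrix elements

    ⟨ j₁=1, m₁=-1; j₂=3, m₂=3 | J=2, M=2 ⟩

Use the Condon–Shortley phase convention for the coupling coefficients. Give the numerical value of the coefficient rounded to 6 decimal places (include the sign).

triangle: 2!×0!×4!/7! = 48/5040
(j±m)!: 0!×2!×6!×0!×4!×0! = 34560
prefactor² = (2J+1)×Δ×N² = 11520/7
  k=2: +1/(2!×0!×0!×4!×0!×0!) = 1/48
Σ = 1/48  ⇒  CG² = 11520/7×(1/48)² = 5/7
CG = +√(5/7) = +0.845154

+0.845154  (= +√(5/7))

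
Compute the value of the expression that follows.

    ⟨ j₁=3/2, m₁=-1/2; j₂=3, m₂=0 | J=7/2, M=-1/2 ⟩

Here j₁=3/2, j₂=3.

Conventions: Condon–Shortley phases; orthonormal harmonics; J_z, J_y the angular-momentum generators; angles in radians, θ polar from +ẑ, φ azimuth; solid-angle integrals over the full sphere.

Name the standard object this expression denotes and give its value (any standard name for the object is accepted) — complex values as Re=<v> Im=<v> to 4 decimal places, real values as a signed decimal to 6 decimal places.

This is a Clebsch–Gordan (vector-coupling) coefficient.
√[8·1!2!5!/9! · 1!2!3!3!3!4!] = √(384/7)
  +(−1)^0/∏(0,1,2,3,0,2)! = 1/24  (running 1/24)
  +(−1)^1/∏(1,0,1,2,1,3)! = -1/12  (running -1/24)
⟨..|..⟩ = √(384/7)·(-1/24) = -0.308607

Clebsch–Gordan coefficient, −√(2/21) ≈ -0.308607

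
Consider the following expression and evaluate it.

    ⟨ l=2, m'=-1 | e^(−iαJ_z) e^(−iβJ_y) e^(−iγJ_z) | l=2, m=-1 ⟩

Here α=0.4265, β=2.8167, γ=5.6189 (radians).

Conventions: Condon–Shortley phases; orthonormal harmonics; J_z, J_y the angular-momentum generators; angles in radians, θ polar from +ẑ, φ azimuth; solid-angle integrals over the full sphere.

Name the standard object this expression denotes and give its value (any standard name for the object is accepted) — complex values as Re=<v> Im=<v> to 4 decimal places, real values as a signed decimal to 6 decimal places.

Wigner D-matrix element, Re=-0.0736 Im=0.0178

This is a Wigner D-matrix element — the rotation-matrix element ⟨l m'| R(α,β,γ) |l m⟩ in the angular-momentum basis.
Split into d^2_{-1,-1}(β=2.8167) × two z-phases.
c=cos(2.816700/2)=0.161733, s=sin(2.816700/2)=0.986835; N=√[1·6·1·6]=6.000000
k∈{0,1} keeps every argument non-negative
  k=0: (−1)^0·6.0000/(6)·0.1617^4·0.9868^0 = +0.000684
  k=1: (−1)^1·6.0000/(2)·0.1617^2·0.9868^2 = -0.076420
d^2_{-1,-1}(2.8167) = +0.000684 -0.076420 = -0.075736
Phases: e^{-i·(-1)·0.4265}=+0.910419+0.413687i, e^{-i·(-1)·5.6189}=+0.787358-0.616497i ⇒ D=-0.073605+0.017840i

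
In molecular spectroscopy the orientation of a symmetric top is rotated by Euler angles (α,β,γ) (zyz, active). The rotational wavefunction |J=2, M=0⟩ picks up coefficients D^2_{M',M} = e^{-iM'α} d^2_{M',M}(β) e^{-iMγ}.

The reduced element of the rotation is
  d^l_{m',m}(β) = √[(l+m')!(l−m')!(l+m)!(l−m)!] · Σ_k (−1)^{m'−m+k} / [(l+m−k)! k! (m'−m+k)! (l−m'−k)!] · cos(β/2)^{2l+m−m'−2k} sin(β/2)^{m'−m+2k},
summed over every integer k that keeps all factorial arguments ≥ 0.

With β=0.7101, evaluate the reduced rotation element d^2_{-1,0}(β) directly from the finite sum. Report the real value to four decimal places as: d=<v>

d^2_{-1,0}(β=0.7101) via the finite sum:
Half-angle: c=0.937629, s=0.347637. N=√(1·6·2·2)=4.898979
Admissible k: 1..2 (factorial args all ≥0)
  k=1: (−1)^0·4.8990/(2)·0.9376^3·0.3476^1 = +0.701932
  k=2: (−1)^1·4.8990/(2)·0.9376^1·0.3476^3 = -0.096491
d^2_{-1,0}(0.7101) = +0.701932 -0.096491 = +0.605441

d=0.6054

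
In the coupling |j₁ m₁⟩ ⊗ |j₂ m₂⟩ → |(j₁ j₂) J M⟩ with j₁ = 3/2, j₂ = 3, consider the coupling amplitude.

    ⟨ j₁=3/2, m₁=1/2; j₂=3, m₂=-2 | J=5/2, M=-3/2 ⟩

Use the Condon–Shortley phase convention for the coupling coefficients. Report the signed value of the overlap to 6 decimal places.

+0.267261

√[6·2!1!4!/8! · 2!1!1!5!1!4!] = √(288/7)
  +(−1)^0/∏(0,2,1,1,0,3)! = 1/12  (running 1/12)
  +(−1)^1/∏(1,1,0,0,1,4)! = -1/24  (running 1/24)
⟨..|..⟩ = √(288/7)·(1/24) = +0.267261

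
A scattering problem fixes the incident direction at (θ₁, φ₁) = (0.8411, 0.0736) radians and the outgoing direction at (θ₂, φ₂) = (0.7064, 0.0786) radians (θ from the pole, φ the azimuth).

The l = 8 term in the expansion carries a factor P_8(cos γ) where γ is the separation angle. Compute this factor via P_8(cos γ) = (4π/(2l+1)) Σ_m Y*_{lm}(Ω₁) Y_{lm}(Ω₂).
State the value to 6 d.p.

0.698718

Expand P_8 via completeness: Σ_{m} conj(Y_{8,m}) at Ω₁ times Y_{8,m} at Ω₂ —
  m=-8: Y*=(0.040841, 0.027274)  Y=(0.013136, -0.009554)  product (0.000797, -0.000032)
  m=-7: Y*=(0.152887, 0.086565)  Y=(0.064905, -0.039811)  product (0.013369, -0.000468)
  m=-6: Y*=(0.330687, 0.156328)  Y=(0.192620, -0.098232)  product (0.079053, -0.002372)
  m=-5: Y*=(0.426643, 0.164498)  Y=(0.373987, -0.155042)  product (0.185063, -0.004628)
  m=-4: Y*=(0.228136, 0.069173)  Y=(0.440909, -0.143377)  product (0.110505, -0.002210)
  m=-3: Y*=(-0.200491, -0.045002)  Y=(0.179176, -0.043050)  product (-0.037860, 0.000568)
  m=-2: Y*=(-0.359100, -0.053245)  Y=(-0.279079, 0.044236)  product (0.102572, -0.001026)
  m=-1: Y*=(0.044176, 0.003257)  Y=(-0.336209, 0.026481)  product (-0.014939, 0.000075)
  m=+0: Y*=(0.367286, -0.000000)  Y=(0.185453, 0.000000)  product (0.068114, 0.000000)
  m=+1: Y*=(-0.044176, 0.003257)  Y=(0.336209, 0.026481)  product (-0.014939, -0.000075)
  m=+2: Y*=(-0.359100, 0.053245)  Y=(-0.279079, -0.044236)  product (0.102572, 0.001026)
  m=+3: Y*=(0.200491, -0.045002)  Y=(-0.179176, -0.043050)  product (-0.037860, -0.000568)
  m=+4: Y*=(0.228136, -0.069173)  Y=(0.440909, 0.143377)  product (0.110505, 0.002210)
  m=+5: Y*=(-0.426643, 0.164498)  Y=(-0.373987, -0.155042)  product (0.185063, 0.004628)
  m=+6: Y*=(0.330687, -0.156328)  Y=(0.192620, 0.098232)  product (0.079053, 0.002372)
  m=+7: Y*=(-0.152887, 0.086565)  Y=(-0.064905, -0.039811)  product (0.013369, 0.000468)
  m=+8: Y*=(0.040841, -0.027274)  Y=(0.013136, 0.009554)  product (0.000797, 0.000032)
Σ over m = (0.945237, -0.000000); ×(4π/17) → (0.698718, -0.000000). Real part: 0.698718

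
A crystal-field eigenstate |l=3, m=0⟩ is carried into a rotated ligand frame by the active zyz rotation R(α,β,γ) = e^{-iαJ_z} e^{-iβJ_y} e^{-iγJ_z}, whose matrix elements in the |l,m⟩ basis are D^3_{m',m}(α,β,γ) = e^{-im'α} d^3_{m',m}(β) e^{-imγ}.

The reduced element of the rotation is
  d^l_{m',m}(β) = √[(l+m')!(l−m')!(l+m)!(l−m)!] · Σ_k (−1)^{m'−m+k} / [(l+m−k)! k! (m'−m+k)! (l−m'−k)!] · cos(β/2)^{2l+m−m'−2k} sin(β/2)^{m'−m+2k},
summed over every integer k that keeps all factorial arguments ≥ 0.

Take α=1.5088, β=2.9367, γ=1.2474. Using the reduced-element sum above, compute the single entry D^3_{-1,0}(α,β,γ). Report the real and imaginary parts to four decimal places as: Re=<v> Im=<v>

D^3_{-1,0}(1.5088,2.9367,1.2474) = e^{-i·-1·1.5088}·d^3_{-1,0}(2.9367)·e^{-i·0·1.2474}. Compute d first:
With c≡cos(β/2)=0.102267 and s≡sin(β/2)=0.994757, N=[2·24·6·6]^{1/2}=41.569219
k∈{1,2,3} keeps every argument non-negative
  k=1: (−1)^0·41.5692/(12)·0.1023^5·0.9948^1 = +0.000039
  k=2: (−1)^1·41.5692/(4)·0.1023^3·0.9948^3 = -0.010941
  k=3: (−1)^2·41.5692/(12)·0.1023^1·0.9948^5 = +0.345074
d^3_{-1,0}(2.9367) = +0.000039 -0.010941 +0.345074 = +0.334171
D = (+0.061957+0.998079i)·(+0.334171)·(+1.000000+0.000000i) = +0.020704+0.333529i

Re=0.0207 Im=0.3335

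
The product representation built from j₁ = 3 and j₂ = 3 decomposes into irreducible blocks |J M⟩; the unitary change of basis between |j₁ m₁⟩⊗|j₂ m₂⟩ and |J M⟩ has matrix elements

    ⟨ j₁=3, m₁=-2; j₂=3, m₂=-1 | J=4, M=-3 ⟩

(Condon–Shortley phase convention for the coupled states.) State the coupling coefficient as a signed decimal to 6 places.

triangle: 2!*4!*4!/11! = 1152/39916800
(j±m)!: 1!*5!*2!*4!*1!*7! = 29030400
prefactor² = (2J+1)*Δ*N² = 82944/11
  k=1: −1/(1!*1!*4!*1!*0!*3!) = -1/144
  k=2: +1/(2!*0!*3!*0!*1!*4!) = 1/288
Σ = -1/288  ⇒  CG² = 82944/11*(-1/288)² = 1/11
CG = −√(1/11) = -0.301511

-0.301511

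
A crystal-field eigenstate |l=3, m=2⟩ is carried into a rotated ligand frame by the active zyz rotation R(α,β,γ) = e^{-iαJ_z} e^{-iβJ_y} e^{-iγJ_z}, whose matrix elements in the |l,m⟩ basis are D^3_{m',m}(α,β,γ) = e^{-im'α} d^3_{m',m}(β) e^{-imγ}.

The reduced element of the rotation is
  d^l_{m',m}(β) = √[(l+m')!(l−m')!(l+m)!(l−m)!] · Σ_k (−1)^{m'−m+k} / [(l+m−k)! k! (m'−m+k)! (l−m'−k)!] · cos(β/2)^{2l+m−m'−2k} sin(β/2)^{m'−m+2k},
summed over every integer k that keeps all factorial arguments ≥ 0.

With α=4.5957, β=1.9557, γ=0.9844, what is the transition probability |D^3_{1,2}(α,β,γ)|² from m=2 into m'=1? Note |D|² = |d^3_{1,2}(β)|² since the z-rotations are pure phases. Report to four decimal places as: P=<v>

P=0.2367

D^3_{1,2}(4.5957,1.9557,0.9844) = e^{-i·1·4.5957}·d^3_{1,2}(1.9557)·e^{-i·2·0.9844}. Compute d first:
Half-angle: c=0.558807, s=0.829298. N=√(24·2·120·1)=75.894664
The bounds max(0,m−m')=1 and min(l+m,l−m')=2 give 2 terms
  k=1: (−1)^0·75.8947/(24)·0.5588^5·0.8293^1 = +0.142896
  k=2: (−1)^1·75.8947/(12)·0.5588^3·0.8293^3 = -0.629429
d^3_{1,2}(1.9557) = +0.142896 -0.629429 = -0.486533
|D^3_{1,2}|² = |d^3_{1,2}(β)|² = (-0.486533)² = 0.236715 (the z-rotation phases have unit modulus)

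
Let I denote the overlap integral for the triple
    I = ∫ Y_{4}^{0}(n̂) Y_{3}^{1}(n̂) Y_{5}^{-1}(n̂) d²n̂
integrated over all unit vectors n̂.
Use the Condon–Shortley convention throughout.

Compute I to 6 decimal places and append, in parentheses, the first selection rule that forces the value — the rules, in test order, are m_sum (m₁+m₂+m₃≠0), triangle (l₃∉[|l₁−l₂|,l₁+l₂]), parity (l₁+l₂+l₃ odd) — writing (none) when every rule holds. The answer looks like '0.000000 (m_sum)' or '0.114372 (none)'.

Rules hold: Σm=0, L=12 even, 1≤5≤7.
N = 9·7·11 = 693
Δ = 2!·6!·4!/13! = 1/180180
Racah Σ t=0..2: t=0:+1/576 t=1:−1/144 t=2:+1/576 = -1/288
⇒ 3j(4 3 5; 0 0 0)² = 20/1001, sgn +1
Racah Σ t=0..2: t=0:+1/2304 t=1:−1/216 t=2:+1/384 = -11/6912
⇒ 3j(4 3 5; 0 1 -1)² = 11/1638, sgn -1
4πI² = N·(3j₀)²·(3jₘ)² = 110/1183
I = -1·√(0.0929839/4π) = -0.08601992
No selection rule forces the value: the integral is nonzero (none).

-0.086020 (none)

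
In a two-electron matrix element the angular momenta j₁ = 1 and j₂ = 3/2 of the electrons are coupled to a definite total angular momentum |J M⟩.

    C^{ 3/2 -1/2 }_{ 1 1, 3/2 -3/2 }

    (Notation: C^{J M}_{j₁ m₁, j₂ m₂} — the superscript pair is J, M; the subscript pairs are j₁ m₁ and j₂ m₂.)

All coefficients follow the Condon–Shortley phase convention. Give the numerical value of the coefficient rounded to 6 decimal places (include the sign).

√[4·1!1!2!/5! · 2!0!0!3!1!2!] = √(8/5)
  +(−1)^0/∏(0,1,0,0,1,2)! = 1/2  (running 1/2)
⟨..|..⟩ = √(8/5)·(1/2) = +0.632456

+0.632456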